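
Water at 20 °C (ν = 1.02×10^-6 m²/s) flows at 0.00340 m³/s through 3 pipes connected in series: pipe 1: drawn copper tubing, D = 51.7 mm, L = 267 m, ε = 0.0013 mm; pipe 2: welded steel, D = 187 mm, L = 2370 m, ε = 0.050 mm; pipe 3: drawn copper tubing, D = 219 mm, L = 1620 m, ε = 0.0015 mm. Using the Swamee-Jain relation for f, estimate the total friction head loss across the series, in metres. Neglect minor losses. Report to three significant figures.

H ≈ 13.3 m

Pipe 1: V = 1.620 m/s, Re = 8.21×10^4, ε/D = 2.51×10^-5, f = 0.01876, h_1 = f(L/D)V²/2g = 12.95 m
Pipe 2: V = 0.1238 m/s, Re = 2.27×10^4, ε/D = 2.67×10^-4, f = 0.02571, h_2 = f(L/D)V²/2g = 0.2545 m
Pipe 3: V = 0.09026 m/s, Re = 1.94×10^4, ε/D = 6.85×10^-6, f = 0.02604, h_3 = f(L/D)V²/2g = 0.07998 m
Series → Q common, losses add: H = Σh = 13.29 m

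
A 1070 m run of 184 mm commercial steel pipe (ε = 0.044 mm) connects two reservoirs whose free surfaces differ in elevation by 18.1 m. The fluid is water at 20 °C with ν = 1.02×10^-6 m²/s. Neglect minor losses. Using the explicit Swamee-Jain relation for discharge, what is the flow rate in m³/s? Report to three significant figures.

Q ≈ 0.0515 m³/s

Swamee-Jain (Type II): Q = -0.965·√(gD⁵h_f/L)·ln[ε/(3.7D) + √(3.17ν²L/(gD³h_f))]
√(gD⁵h_f/L) = √(9.81·0.184⁵·18.1/1070) = 0.005916
ε/(3.7D) = 6.46×10^-5; √(3.17ν²L/(gD³h_f)) = 5.65×10^-5
Q = -0.965·0.005916·ln(1.211×10^-4) = 0.05149 m³/s
Check: V = 1.94 m/s, Re = 3.49×10^5, f = 0.01637, h_f = 18.2 m ≈ 18.1 m ✓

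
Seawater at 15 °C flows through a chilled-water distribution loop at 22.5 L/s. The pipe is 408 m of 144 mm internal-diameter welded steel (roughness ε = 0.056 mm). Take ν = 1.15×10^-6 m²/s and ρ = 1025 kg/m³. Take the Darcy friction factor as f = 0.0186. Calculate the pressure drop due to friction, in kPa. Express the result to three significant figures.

V = 4Q/(πD²) = 4·0.0225/(π·0.144²) = 1.382 m/s
h_f = f(L/D)V²/(2g) = 0.01860·(408/0.144)·1.382²/(2·9.81) = 5.127 m
Δp = ρg·h_f = 1025·9.81·5.127 = 51.55 kPa

Δp ≈ 51.6 kPa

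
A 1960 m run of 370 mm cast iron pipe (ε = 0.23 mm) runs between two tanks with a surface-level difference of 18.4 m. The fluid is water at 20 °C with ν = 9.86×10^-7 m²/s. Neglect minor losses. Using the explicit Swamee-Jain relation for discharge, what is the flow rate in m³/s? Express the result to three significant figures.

Swamee-Jain (Type II): Q = -0.965·√(gD⁵h_f/L)·ln[ε/(3.7D) + √(3.17ν²L/(gD³h_f))]
√(gD⁵h_f/L) = √(9.81·0.370⁵·18.4/1960) = 0.02527
ε/(3.7D) = 1.68×10^-4; √(3.17ν²L/(gD³h_f)) = 2.57×10^-5
Q = -0.965·0.02527·ln(1.937×10^-4) = 0.2085 m³/s
Check: V = 1.94 m/s, Re = 7.28×10^5, f = 0.01824, h_f = 18.5 m ≈ 18.4 m ✓

Q ≈ 0.208 m³/s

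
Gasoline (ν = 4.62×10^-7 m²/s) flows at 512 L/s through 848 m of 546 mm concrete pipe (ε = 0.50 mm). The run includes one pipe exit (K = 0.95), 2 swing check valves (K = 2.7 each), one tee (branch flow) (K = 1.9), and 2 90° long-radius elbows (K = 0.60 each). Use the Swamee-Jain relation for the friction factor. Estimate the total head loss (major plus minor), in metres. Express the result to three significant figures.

V = 4Q/(πD²) = 2.187 m/s; V²/2g = 0.2437 m
Re = 2.58×10^6, ε/D = 9.16×10^-4 → f = 0.01940 (Swamee-Jain)
Major: h_f = f(L/D)·V²/2g = 0.01940·1553·0.2437 = 7.344 m
Minor: ΣK = 9.45; h_m = ΣK·V²/2g = 2.303 m
Total H_L = 7.344 + 2.303 = 9.647 m

H_L ≈ 9.65 m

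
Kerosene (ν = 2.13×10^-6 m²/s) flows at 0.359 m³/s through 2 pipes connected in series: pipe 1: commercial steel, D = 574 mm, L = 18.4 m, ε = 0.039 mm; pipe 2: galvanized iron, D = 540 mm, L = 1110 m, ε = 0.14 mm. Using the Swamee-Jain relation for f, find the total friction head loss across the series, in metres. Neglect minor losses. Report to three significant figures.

H ≈ 4.25 m

Pipe 1: V = 1.387 m/s, Re = 3.74×10^5, ε/D = 6.79×10^-5, f = 0.01464, h_1 = f(L/D)V²/2g = 0.04604 m
Pipe 2: V = 1.568 m/s, Re = 3.97×10^5, ε/D = 2.59×10^-4, f = 0.01634, h_2 = f(L/D)V²/2g = 4.206 m
Series → Q common, losses add: H = Σh = 4.252 m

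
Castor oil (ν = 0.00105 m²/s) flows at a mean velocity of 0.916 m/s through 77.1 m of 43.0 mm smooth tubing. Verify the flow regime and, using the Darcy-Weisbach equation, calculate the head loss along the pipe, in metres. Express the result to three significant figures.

Re = VD/ν = 0.916·0.04300/0.00105 = 37.5 → laminar (Re < 2300)
f = 64/Re = 1.706
h_f = f(L/D)V²/(2g) = 1.706·(77.1/0.04300)·0.916²/(2·9.81) = 130.8 m

h_f ≈ 131 m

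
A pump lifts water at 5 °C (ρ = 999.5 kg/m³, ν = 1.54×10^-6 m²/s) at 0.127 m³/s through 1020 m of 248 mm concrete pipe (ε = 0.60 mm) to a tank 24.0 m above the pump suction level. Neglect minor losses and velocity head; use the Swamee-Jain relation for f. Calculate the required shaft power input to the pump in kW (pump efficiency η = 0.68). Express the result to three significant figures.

P_shaft ≈ 111 kW

V = 4Q/(πD²) = 2.629 m/s; Re = 4.23×10^5; ε/D = 0.00242; f = 0.02515
h_f = f(L/D)V²/2g = 36.44 m
Total head H = z + h_f = 24.0 + 36.44 = 60.44 m
P_hyd = ρgQH = 999.5·9.81·0.127·60.44 = 75.27 kW
P_shaft = P_hyd/η = 75.27/0.68 = 110.7 kW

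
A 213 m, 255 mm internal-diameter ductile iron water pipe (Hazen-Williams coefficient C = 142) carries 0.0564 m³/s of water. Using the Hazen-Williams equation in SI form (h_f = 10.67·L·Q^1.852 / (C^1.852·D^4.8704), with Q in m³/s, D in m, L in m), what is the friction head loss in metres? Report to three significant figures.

h_f ≈ 0.888 m

h_f = 10.67·213·0.0564^1.852 / (142^1.852·0.255^4.8704) = 0.8877 m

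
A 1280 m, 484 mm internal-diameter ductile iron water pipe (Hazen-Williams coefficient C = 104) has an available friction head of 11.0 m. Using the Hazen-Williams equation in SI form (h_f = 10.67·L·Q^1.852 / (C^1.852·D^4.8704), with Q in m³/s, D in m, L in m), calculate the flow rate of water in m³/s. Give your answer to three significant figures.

Rearranging: Q = [h_f·C^1.852·D^4.8704 / (10.67·L)]^(1/1.852)
Q = [11.0·104^1.852·0.484^4.8704 / (10.67·1280)]^0.540 = 0.3293 m³/s

Q ≈ 0.329 m³/s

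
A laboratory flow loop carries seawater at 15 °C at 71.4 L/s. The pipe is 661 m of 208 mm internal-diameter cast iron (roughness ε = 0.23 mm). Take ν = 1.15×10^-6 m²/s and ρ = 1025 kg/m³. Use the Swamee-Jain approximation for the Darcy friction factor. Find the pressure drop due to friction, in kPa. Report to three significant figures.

V = 4Q/(πD²) = 4·0.0714/(π·0.208²) = 2.101 m/s
Re = VD/ν = 2.101·0.208/1.15×10^-6 = 3.80×10^5 → turbulent
ε/D = 0.23/208 = 0.00111
Swamee-Jain: f = 0.02098
h_f = f(L/D)V²/(2g) = 0.02098·(661/0.208)·2.101²/(2·9.81) = 15.01 m
Δp = ρg·h_f = 1025·9.81·15.01 = 150.9 kPa

Δp ≈ 151 kPa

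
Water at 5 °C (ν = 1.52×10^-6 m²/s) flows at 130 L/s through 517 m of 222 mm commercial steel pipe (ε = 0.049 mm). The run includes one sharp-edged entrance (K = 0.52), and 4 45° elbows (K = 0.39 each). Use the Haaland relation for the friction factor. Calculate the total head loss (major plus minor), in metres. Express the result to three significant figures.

V = 4Q/(πD²) = 3.359 m/s; V²/2g = 0.5749 m
Re = 4.91×10^5, ε/D = 2.21×10^-4 → f = 0.01550 (Haaland)
Major: h_f = f(L/D)·V²/2g = 0.01550·2329·0.5749 = 20.76 m
Minor: ΣK = 2.08; h_m = ΣK·V²/2g = 1.196 m
Total H_L = 20.76 + 1.196 = 21.95 m

H_L ≈ 22.0 m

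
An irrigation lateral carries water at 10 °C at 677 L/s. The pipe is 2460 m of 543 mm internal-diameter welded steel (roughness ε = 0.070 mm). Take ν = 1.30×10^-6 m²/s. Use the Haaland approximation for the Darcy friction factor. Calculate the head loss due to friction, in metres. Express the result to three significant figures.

V = 4Q/(πD²) = 4·0.677/(π·0.543²) = 2.923 m/s
Re = VD/ν = 2.923·0.543/1.30×10^-6 = 1.22×10^6 → turbulent
ε/D = 0.070/543 = 1.29×10^-4
Haaland: f = 0.01356
h_f = f(L/D)V²/(2g) = 0.01356·(2460/0.543)·2.923²/(2·9.81) = 26.75 m

h_f ≈ 26.8 m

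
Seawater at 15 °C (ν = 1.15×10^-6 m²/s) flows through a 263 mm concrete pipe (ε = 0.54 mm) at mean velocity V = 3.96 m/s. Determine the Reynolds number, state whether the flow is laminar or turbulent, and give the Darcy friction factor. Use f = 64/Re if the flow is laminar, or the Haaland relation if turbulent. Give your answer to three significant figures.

Re = VD/ν = 3.960·0.263/1.15×10^-6 = 9.06×10^5
Re > 4000 → turbulent; ε/D = 0.00205
Haaland: f = 0.02381

Re ≈ 9.06×10^5; turbulent; f ≈ 0.0238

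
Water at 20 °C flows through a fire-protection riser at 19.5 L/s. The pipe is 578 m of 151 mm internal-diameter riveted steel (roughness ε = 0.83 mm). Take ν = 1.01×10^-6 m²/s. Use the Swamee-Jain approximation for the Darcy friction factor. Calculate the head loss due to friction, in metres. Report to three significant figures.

h_f ≈ 7.40 m

V = 4Q/(πD²) = 4·0.0195/(π·0.151²) = 1.089 m/s
Re = VD/ν = 1.089·0.151/1.01×10^-6 = 1.63×10^5 → turbulent
ε/D = 0.83/151 = 0.00550
Swamee-Jain: f = 0.03200
h_f = f(L/D)V²/(2g) = 0.03200·(578/0.151)·1.089²/(2·9.81) = 7.402 m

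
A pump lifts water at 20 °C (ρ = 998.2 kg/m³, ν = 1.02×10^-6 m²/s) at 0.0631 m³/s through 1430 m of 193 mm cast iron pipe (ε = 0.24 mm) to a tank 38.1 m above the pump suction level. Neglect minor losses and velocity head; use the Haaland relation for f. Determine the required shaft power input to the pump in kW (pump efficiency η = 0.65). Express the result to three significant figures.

P_shaft ≈ 71.8 kW

V = 4Q/(πD²) = 2.157 m/s; Re = 4.08×10^5; ε/D = 0.00124; f = 0.02131
h_f = f(L/D)V²/2g = 37.43 m
Total head H = z + h_f = 38.1 + 37.43 = 75.53 m
P_hyd = ρgQH = 998.2·9.81·0.0631·75.53 = 46.67 kW
P_shaft = P_hyd/η = 46.67/0.65 = 71.80 kW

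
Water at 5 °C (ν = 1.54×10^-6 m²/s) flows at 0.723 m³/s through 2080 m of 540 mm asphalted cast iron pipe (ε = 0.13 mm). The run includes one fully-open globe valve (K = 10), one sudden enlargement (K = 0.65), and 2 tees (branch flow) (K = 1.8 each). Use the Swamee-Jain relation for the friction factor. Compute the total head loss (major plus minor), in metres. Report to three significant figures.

H_L ≈ 36.8 m

V = 4Q/(πD²) = 3.157 m/s; V²/2g = 0.5080 m
Re = 1.11×10^6, ε/D = 2.41×10^-4 → f = 0.01512 (Swamee-Jain)
Major: h_f = f(L/D)·V²/2g = 0.01512·3852·0.5080 = 29.59 m
Minor: ΣK = 14.2; h_m = ΣK·V²/2g = 7.238 m
Total H_L = 29.59 + 7.238 = 36.83 m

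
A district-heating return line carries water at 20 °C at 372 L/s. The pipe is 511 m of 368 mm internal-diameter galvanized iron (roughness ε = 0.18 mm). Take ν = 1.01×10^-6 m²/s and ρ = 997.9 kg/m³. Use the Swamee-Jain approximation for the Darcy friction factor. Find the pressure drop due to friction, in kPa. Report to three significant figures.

V = 4Q/(πD²) = 4·0.372/(π·0.368²) = 3.497 m/s
Re = VD/ν = 3.497·0.368/1.01×10^-6 = 1.27×10^6 → turbulent
ε/D = 0.18/368 = 4.89×10^-4
Swamee-Jain: f = 0.01711
h_f = f(L/D)V²/(2g) = 0.01711·(511/0.368)·3.497²/(2·9.81) = 14.81 m
Δp = ρg·h_f = 997.9·9.81·14.81 = 145.0 kPa

Δp ≈ 145 kPa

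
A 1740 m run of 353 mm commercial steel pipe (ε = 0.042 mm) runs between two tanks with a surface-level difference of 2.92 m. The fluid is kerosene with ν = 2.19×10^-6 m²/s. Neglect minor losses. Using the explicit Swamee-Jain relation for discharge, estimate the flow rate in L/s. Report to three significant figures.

Q ≈ 79.2 L/s

Swamee-Jain (Type II): Q = -0.965·√(gD⁵h_f/L)·ln[ε/(3.7D) + √(3.17ν²L/(gD³h_f))]
√(gD⁵h_f/L) = √(9.81·0.353⁵·2.92/1740) = 0.009499
ε/(3.7D) = 3.22×10^-5; √(3.17ν²L/(gD³h_f)) = 1.45×10^-4
Q = -0.965·0.009499·ln(1.771×10^-4) = 0.07919 m³/s
Check: V = 0.809 m/s, Re = 1.30×10^5, f = 0.01771, h_f = 2.91 m ≈ 2.92 m ✓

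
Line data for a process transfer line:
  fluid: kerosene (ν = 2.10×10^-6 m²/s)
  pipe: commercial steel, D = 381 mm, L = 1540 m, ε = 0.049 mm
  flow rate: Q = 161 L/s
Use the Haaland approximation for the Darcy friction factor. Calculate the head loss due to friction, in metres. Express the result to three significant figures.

h_f ≈ 6.50 m

V = 4Q/(πD²) = 4·0.161/(π·0.381²) = 1.412 m/s
Re = VD/ν = 1.412·0.381/2.10×10^-6 = 2.56×10^5 → turbulent
ε/D = 0.049/381 = 1.29×10^-4
Haaland: f = 0.01581
h_f = f(L/D)V²/(2g) = 0.01581·(1540/0.381)·1.412²/(2·9.81) = 6.495 m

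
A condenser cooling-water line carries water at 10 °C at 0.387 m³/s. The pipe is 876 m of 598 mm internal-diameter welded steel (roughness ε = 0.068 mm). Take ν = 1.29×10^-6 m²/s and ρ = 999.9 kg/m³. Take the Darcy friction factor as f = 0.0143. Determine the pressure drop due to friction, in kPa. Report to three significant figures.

V = 4Q/(πD²) = 4·0.387/(π·0.598²) = 1.378 m/s
h_f = f(L/D)V²/(2g) = 0.01430·(876/0.598)·1.378²/(2·9.81) = 2.027 m
Δp = ρg·h_f = 999.9·9.81·2.027 = 19.88 kPa

Δp ≈ 19.9 kPa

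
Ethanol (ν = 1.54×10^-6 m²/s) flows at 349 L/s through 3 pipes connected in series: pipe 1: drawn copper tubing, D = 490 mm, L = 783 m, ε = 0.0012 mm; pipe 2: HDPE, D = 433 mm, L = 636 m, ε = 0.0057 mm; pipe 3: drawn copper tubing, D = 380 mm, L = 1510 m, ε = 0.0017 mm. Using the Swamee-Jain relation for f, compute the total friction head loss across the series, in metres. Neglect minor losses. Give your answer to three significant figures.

Pipe 1: V = 1.851 m/s, Re = 5.89×10^5, ε/D = 2.45×10^-6, f = 0.01276, h_1 = f(L/D)V²/2g = 3.560 m
Pipe 2: V = 2.370 m/s, Re = 6.66×10^5, ε/D = 1.32×10^-5, f = 0.01269, h_2 = f(L/D)V²/2g = 5.338 m
Pipe 3: V = 3.077 m/s, Re = 7.59×10^5, ε/D = 4.47×10^-6, f = 0.01226, h_3 = f(L/D)V²/2g = 23.51 m
Series → Q common, losses add: H = Σh = 32.41 m

H ≈ 32.4 m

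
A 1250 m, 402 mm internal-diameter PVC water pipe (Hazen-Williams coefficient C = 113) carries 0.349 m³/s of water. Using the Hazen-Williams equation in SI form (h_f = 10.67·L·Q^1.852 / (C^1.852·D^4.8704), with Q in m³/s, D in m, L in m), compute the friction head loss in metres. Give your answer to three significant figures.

h_f ≈ 25.3 m

h_f = 10.67·1250·0.349^1.852 / (113^1.852·0.402^4.8704) = 25.33 m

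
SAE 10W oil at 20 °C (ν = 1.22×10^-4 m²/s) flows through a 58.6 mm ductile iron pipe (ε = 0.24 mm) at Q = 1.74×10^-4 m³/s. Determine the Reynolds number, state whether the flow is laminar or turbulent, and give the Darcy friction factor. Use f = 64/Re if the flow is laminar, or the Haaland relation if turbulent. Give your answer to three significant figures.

V = 4Q/(πD²) = 0.06452 m/s
Re = VD/ν = 0.06452·0.0586/1.22×10^-4 = 31.0
Re < 2300 → laminar → f = 64/Re = 2.065

Re ≈ 31.0; laminar; f = 64/Re ≈ 2.07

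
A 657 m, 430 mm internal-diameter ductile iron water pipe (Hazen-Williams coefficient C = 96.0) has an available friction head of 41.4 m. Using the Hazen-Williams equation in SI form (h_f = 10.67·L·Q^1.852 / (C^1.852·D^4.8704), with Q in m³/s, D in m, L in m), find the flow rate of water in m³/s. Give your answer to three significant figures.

Rearranging: Q = [h_f·C^1.852·D^4.8704 / (10.67·L)]^(1/1.852)
Q = [41.4·96.0^1.852·0.430^4.8704 / (10.67·657)]^0.540 = 0.6531 m³/s

Q ≈ 0.653 m³/s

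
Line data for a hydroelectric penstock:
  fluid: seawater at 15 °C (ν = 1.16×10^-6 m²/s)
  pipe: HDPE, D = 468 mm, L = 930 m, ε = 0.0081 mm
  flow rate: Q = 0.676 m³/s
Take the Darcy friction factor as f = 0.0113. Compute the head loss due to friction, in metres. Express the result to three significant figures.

V = 4Q/(πD²) = 4·0.676/(π·0.468²) = 3.930 m/s
h_f = f(L/D)V²/(2g) = 0.01130·(930/0.468)·3.930²/(2·9.81) = 17.67 m

h_f ≈ 17.7 m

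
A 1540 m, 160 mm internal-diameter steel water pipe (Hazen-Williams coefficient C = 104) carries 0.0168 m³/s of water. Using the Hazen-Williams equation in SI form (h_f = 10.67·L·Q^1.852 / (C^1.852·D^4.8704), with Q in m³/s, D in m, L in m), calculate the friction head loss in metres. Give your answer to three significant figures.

h_f ≈ 11.7 m

h_f = 10.67·1540·0.0168^1.852 / (104^1.852·0.160^4.8704) = 11.74 m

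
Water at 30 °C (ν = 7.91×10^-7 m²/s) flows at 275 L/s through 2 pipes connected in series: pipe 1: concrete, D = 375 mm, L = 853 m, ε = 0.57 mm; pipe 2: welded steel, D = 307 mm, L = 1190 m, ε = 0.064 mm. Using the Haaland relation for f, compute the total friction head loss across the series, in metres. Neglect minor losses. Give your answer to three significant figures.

H ≈ 55.3 m

Pipe 1: V = 2.490 m/s, Re = 1.18×10^6, ε/D = 0.00152, f = 0.02201, h_1 = f(L/D)V²/2g = 15.82 m
Pipe 2: V = 3.715 m/s, Re = 1.44×10^6, ε/D = 2.08×10^-4, f = 0.01446, h_2 = f(L/D)V²/2g = 39.43 m
Series → Q common, losses add: H = Σh = 55.25 m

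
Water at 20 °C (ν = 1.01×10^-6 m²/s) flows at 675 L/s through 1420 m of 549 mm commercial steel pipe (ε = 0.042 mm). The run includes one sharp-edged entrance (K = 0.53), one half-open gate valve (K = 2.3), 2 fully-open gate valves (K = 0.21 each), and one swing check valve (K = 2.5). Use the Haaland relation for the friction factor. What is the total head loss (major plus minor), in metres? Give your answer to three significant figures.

H_L ≈ 15.8 m

V = 4Q/(πD²) = 2.851 m/s; V²/2g = 0.4144 m
Re = 1.55×10^6, ε/D = 7.65×10^-5 → f = 0.01251 (Haaland)
Major: h_f = f(L/D)·V²/2g = 0.01251·2587·0.4144 = 13.40 m
Minor: ΣK = 5.75; h_m = ΣK·V²/2g = 2.383 m
Total H_L = 13.40 + 2.383 = 15.79 m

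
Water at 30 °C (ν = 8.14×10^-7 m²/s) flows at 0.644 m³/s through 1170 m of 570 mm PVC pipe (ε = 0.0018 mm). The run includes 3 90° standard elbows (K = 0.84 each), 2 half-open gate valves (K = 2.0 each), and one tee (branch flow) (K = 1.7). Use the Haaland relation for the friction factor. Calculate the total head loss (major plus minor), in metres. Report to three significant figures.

V = 4Q/(πD²) = 2.524 m/s; V²/2g = 0.3246 m
Re = 1.77×10^6, ε/D = 3.16×10^-6 → f = 0.01063 (Haaland)
Major: h_f = f(L/D)·V²/2g = 0.01063·2053·0.3246 = 7.083 m
Minor: ΣK = 8.22; h_m = ΣK·V²/2g = 2.668 m
Total H_L = 7.083 + 2.668 = 9.752 m

H_L ≈ 9.75 m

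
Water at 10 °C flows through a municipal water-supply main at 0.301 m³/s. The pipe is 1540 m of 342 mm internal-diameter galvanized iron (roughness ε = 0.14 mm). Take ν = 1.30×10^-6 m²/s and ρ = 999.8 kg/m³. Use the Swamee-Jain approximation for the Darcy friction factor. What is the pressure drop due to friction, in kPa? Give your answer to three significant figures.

Δp ≈ 405 kPa

V = 4Q/(πD²) = 4·0.301/(π·0.342²) = 3.277 m/s
Re = VD/ν = 3.277·0.342/1.30×10^-6 = 8.62×10^5 → turbulent
ε/D = 0.14/342 = 4.09×10^-4
Swamee-Jain: f = 0.01674
h_f = f(L/D)V²/(2g) = 0.01674·(1540/0.342)·3.277²/(2·9.81) = 41.26 m
Δp = ρg·h_f = 999.8·9.81·41.26 = 404.7 kPa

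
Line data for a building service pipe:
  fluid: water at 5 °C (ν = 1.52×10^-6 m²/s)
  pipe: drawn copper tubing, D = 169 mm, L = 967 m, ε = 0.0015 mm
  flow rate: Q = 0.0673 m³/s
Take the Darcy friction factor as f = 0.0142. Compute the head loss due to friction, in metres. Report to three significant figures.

h_f ≈ 37.3 m

V = 4Q/(πD²) = 4·0.0673/(π·0.169²) = 3.000 m/s
h_f = f(L/D)V²/(2g) = 0.01420·(967/0.169)·3.000²/(2·9.81) = 37.28 m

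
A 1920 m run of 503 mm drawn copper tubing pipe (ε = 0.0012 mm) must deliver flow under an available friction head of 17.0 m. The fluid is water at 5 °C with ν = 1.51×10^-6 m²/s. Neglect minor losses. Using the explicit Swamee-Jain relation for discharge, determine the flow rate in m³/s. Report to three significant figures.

Q ≈ 0.538 m³/s

Swamee-Jain (Type II): Q = -0.965·√(gD⁵h_f/L)·ln[ε/(3.7D) + √(3.17ν²L/(gD³h_f))]
√(gD⁵h_f/L) = √(9.81·0.503⁵·17.0/1920) = 0.05288
ε/(3.7D) = 6.45×10^-7; √(3.17ν²L/(gD³h_f)) = 2.56×10^-5
Q = -0.965·0.05288·ln(2.622×10^-5) = 0.5384 m³/s
Check: V = 2.71 m/s, Re = 9.02×10^5, f = 0.01187, h_f = 16.9 m ≈ 17.0 m ✓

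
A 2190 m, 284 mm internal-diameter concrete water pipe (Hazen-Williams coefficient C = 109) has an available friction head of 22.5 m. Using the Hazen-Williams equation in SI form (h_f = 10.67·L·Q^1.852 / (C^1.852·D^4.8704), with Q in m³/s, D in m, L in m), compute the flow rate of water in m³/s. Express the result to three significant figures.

Rearranging: Q = [h_f·C^1.852·D^4.8704 / (10.67·L)]^(1/1.852)
Q = [22.5·109^1.852·0.284^4.8704 / (10.67·2190)]^0.540 = 0.09354 m³/s

Q ≈ 0.0935 m³/s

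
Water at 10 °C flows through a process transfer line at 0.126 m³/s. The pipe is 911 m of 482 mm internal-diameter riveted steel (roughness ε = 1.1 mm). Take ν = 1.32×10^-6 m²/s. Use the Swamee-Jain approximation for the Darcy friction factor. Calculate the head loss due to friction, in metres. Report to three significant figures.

h_f ≈ 1.15 m

V = 4Q/(πD²) = 4·0.126/(π·0.482²) = 0.6905 m/s
Re = VD/ν = 0.6905·0.482/1.32×10^-6 = 2.52×10^5 → turbulent
ε/D = 1.1/482 = 0.00228
Swamee-Jain: f = 0.02508
h_f = f(L/D)V²/(2g) = 0.02508·(911/0.482)·0.6905²/(2·9.81) = 1.152 m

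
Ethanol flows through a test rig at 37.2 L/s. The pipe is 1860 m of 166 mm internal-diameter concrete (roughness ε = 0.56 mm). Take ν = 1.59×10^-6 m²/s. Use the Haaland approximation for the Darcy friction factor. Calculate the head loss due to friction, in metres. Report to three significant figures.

h_f ≈ 46.8 m

V = 4Q/(πD²) = 4·0.0372/(π·0.166²) = 1.719 m/s
Re = VD/ν = 1.719·0.166/1.59×10^-6 = 1.79×10^5 → turbulent
ε/D = 0.56/166 = 0.00337
Haaland: f = 0.02772
h_f = f(L/D)V²/(2g) = 0.02772·(1860/0.166)·1.719²/(2·9.81) = 46.77 m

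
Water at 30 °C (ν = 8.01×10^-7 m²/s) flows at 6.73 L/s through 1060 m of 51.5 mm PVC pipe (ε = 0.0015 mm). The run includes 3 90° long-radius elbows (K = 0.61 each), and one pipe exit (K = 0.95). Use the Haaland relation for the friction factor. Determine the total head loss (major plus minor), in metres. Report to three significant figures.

V = 4Q/(πD²) = 3.231 m/s; V²/2g = 0.5320 m
Re = 2.08×10^5, ε/D = 2.91×10^-5 → f = 0.01558 (Haaland)
Major: h_f = f(L/D)·V²/2g = 0.01558·20583·0.5320 = 170.6 m
Minor: ΣK = 2.78; h_m = ΣK·V²/2g = 1.479 m
Total H_L = 170.6 + 1.479 = 172.1 m

H_L ≈ 172 m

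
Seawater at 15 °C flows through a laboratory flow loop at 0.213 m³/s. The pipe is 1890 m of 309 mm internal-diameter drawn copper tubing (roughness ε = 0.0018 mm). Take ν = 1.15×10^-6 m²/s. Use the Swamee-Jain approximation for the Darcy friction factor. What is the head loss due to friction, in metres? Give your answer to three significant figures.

h_f ≈ 30.9 m

V = 4Q/(πD²) = 4·0.213/(π·0.309²) = 2.840 m/s
Re = VD/ν = 2.840·0.309/1.15×10^-6 = 7.63×10^5 → turbulent
ε/D = 0.0018/309 = 5.83×10^-6
Swamee-Jain: f = 0.01228
h_f = f(L/D)V²/(2g) = 0.01228·(1890/0.309)·2.840²/(2·9.81) = 30.88 m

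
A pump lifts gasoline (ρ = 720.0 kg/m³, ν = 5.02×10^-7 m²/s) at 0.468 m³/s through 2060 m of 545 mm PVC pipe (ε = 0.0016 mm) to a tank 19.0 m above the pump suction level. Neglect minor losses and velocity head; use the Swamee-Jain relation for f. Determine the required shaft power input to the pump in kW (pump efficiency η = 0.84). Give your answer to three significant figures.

P_shaft ≈ 106 kW

V = 4Q/(πD²) = 2.006 m/s; Re = 2.18×10^6; ε/D = 2.94×10^-6; f = 0.01034
h_f = f(L/D)V²/2g = 8.021 m
Total head H = z + h_f = 19.0 + 8.021 = 27.02 m
P_hyd = ρgQH = 720.0·9.81·0.468·27.02 = 89.32 kW
P_shaft = P_hyd/η = 89.32/0.84 = 106.3 kW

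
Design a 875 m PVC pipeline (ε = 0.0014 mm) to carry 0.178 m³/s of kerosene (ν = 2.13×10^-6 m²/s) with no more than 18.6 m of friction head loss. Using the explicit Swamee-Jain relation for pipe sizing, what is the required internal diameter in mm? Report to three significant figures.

Swamee-Jain (Type III): D = 0.66·[ε^1.25·(LQ²/(gh_f))^4.75 + ν·Q^9.4·(L/(gh_f))^5.2]^0.04
LQ²/(gh_f) = 0.1519; L/(gh_f) = 4.795
Term 1 = ε^1.25·(…)^4.75 = 6.25×10^-12; Term 2 = ν·Q^9.4·(…)^5.2 = 6.65×10^-10
D = 0.66·(6.25×10^-12 + 6.65×10^-10)^0.04 = 0.2835 m = 284 mm
Check: V = 2.82 m/s, Re = 3.75×10^5, f = 0.01386, h_f = 17.3 m ≈ 18.6 m ✓

D ≈ 284 mm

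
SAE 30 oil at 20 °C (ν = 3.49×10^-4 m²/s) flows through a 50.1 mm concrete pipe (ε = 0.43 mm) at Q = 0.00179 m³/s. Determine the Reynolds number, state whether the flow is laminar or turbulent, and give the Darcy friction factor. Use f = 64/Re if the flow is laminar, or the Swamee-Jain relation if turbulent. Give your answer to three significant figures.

V = 4Q/(πD²) = 0.9080 m/s
Re = VD/ν = 0.9080·0.0501/3.49×10^-4 = 130
Re < 2300 → laminar → f = 64/Re = 0.4910

Re ≈ 130; laminar; f = 64/Re ≈ 0.491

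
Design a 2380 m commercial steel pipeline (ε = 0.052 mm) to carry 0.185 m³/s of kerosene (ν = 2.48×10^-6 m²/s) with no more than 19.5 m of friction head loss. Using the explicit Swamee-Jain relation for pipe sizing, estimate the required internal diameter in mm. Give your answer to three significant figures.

Swamee-Jain (Type III): D = 0.66·[ε^1.25·(LQ²/(gh_f))^4.75 + ν·Q^9.4·(L/(gh_f))^5.2]^0.04
LQ²/(gh_f) = 0.4258; L/(gh_f) = 12.44
Term 1 = ε^1.25·(…)^4.75 = 7.65×10^-8; Term 2 = ν·Q^9.4·(…)^5.2 = 1.58×10^-7
D = 0.66·(7.65×10^-8 + 1.58×10^-7)^0.04 = 0.3584 m = 358 mm
Check: V = 1.83 m/s, Re = 2.65×10^5, f = 0.01610, h_f = 18.3 m ≈ 19.5 m ✓

D ≈ 358 mm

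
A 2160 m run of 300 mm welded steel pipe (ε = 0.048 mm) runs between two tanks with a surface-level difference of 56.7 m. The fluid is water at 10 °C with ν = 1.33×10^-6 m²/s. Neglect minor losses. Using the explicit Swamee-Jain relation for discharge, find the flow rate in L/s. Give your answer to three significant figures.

Swamee-Jain (Type II): Q = -0.965·√(gD⁵h_f/L)·ln[ε/(3.7D) + √(3.17ν²L/(gD³h_f))]
√(gD⁵h_f/L) = √(9.81·0.300⁵·56.7/2160) = 0.02502
ε/(3.7D) = 4.32×10^-5; √(3.17ν²L/(gD³h_f)) = 2.84×10^-5
Q = -0.965·0.02502·ln(7.164×10^-5) = 0.2304 m³/s
Check: V = 3.26 m/s, Re = 7.35×10^5, f = 0.01463, h_f = 57.0 m ≈ 56.7 m ✓

Q ≈ 230 L/s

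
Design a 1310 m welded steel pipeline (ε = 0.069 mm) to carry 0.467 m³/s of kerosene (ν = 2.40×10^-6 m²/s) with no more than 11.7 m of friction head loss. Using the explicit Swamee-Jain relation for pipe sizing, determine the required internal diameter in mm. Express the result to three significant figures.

Swamee-Jain (Type III): D = 0.66·[ε^1.25·(LQ²/(gh_f))^4.75 + ν·Q^9.4·(L/(gh_f))^5.2]^0.04
LQ²/(gh_f) = 2.489; L/(gh_f) = 11.41
Term 1 = ε^1.25·(…)^4.75 = 4.78×10^-4; Term 2 = ν·Q^9.4·(…)^5.2 = 5.89×10^-4
D = 0.66·(4.78×10^-4 + 5.89×10^-4)^0.04 = 0.5020 m = 502 mm
Check: V = 2.36 m/s, Re = 4.94×10^5, f = 0.01491, h_f = 11.0 m ≈ 11.7 m ✓

D ≈ 502 mm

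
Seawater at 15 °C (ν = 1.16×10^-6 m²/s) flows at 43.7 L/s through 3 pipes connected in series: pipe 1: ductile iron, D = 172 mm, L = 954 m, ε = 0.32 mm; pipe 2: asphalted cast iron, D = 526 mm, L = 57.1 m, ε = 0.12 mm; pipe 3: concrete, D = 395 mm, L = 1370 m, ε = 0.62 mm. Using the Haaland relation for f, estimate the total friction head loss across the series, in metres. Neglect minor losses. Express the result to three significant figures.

Pipe 1: V = 1.881 m/s, Re = 2.79×10^5, ε/D = 0.00186, f = 0.02362, h_1 = f(L/D)V²/2g = 23.62 m
Pipe 2: V = 0.2011 m/s, Re = 9.12×10^4, ε/D = 2.28×10^-4, f = 0.01916, h_2 = f(L/D)V²/2g = 0.004287 m
Pipe 3: V = 0.3566 m/s, Re = 1.21×10^5, ε/D = 0.00157, f = 0.02349, h_3 = f(L/D)V²/2g = 0.5282 m
Series → Q common, losses add: H = Σh = 24.15 m

H ≈ 24.2 m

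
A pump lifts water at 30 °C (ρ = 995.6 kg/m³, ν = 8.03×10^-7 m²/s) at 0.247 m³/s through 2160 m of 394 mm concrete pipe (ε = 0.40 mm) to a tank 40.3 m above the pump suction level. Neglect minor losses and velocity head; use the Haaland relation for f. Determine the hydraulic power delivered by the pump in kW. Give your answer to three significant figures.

P_hyd ≈ 153 kW

V = 4Q/(πD²) = 2.026 m/s; Re = 9.94×10^5; ε/D = 0.00102; f = 0.02001
h_f = f(L/D)V²/2g = 22.95 m
Total head H = z + h_f = 40.3 + 22.95 = 63.25 m
P_hyd = ρgQH = 995.6·9.81·0.247·63.25 = 152.6 kW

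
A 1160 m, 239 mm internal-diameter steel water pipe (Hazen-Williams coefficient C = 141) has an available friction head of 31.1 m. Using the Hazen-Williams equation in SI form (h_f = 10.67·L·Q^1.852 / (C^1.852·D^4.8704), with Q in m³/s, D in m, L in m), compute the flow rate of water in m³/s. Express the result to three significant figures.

Rearranging: Q = [h_f·C^1.852·D^4.8704 / (10.67·L)]^(1/1.852)
Q = [31.1·141^1.852·0.239^4.8704 / (10.67·1160)]^0.540 = 0.1290 m³/s

Q ≈ 0.129 m³/s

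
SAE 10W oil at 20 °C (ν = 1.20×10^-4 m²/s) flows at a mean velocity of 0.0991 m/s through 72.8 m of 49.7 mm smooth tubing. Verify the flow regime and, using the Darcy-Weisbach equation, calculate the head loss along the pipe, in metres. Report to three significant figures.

Re = VD/ν = 0.0991·0.04970/1.20×10^-4 = 41.0 → laminar (Re < 2300)
f = 64/Re = 1.559
h_f = f(L/D)V²/(2g) = 1.559·(72.8/0.04970)·0.0991²/(2·9.81) = 1.143 m

h_f ≈ 1.14 m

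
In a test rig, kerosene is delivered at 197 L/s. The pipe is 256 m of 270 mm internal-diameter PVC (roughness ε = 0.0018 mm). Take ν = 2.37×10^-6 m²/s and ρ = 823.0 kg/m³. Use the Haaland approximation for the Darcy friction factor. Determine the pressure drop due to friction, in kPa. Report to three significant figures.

Δp ≈ 63.3 kPa

V = 4Q/(πD²) = 4·0.197/(π·0.270²) = 3.441 m/s
Re = VD/ν = 3.441·0.270/2.37×10^-6 = 3.92×10^5 → turbulent
ε/D = 0.0018/270 = 6.67×10^-6
Haaland: f = 0.01371
h_f = f(L/D)V²/(2g) = 0.01371·(256/0.270)·3.441²/(2·9.81) = 7.845 m
Δp = ρg·h_f = 823.0·9.81·7.845 = 63.34 kPa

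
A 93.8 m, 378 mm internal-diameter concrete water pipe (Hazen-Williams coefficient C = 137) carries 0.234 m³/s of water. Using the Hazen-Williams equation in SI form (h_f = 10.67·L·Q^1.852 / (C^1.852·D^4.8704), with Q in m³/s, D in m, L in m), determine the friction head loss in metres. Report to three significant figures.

h_f = 10.67·93.8·0.234^1.852 / (137^1.852·0.378^4.8704) = 0.8565 m

h_f ≈ 0.857 m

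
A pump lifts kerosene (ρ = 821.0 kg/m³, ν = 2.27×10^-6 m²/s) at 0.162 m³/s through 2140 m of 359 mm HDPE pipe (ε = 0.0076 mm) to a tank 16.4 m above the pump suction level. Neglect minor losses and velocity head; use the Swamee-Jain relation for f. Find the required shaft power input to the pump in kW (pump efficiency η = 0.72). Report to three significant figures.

V = 4Q/(πD²) = 1.600 m/s; Re = 2.53×10^5; ε/D = 2.12×10^-5; f = 0.01507
h_f = f(L/D)V²/2g = 11.72 m
Total head H = z + h_f = 16.4 + 11.72 = 28.12 m
P_hyd = ρgQH = 821.0·9.81·0.162·28.12 = 36.69 kW
P_shaft = P_hyd/η = 36.69/0.72 = 50.97 kW

P_shaft ≈ 51.0 kW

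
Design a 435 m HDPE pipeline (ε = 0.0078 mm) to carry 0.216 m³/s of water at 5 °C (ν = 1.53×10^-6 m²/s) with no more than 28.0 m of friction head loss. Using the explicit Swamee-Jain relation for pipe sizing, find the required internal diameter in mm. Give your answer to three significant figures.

D ≈ 241 mm

Swamee-Jain (Type III): D = 0.66·[ε^1.25·(LQ²/(gh_f))^4.75 + ν·Q^9.4·(L/(gh_f))^5.2]^0.04
LQ²/(gh_f) = 0.07389; L/(gh_f) = 1.584
Term 1 = ε^1.25·(…)^4.75 = 1.74×10^-12; Term 2 = ν·Q^9.4·(…)^5.2 = 9.26×10^-12
D = 0.66·(1.74×10^-12 + 9.26×10^-12)^0.04 = 0.2406 m = 241 mm
Check: V = 4.75 m/s, Re = 7.47×10^5, f = 0.01283, h_f = 26.7 m ≈ 28.0 m ✓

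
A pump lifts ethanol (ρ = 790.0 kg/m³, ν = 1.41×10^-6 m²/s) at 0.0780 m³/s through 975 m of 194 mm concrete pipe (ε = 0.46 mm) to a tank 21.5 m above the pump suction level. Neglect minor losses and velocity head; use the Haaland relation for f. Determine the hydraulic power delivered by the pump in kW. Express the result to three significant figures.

V = 4Q/(πD²) = 2.639 m/s; Re = 3.63×10^5; ε/D = 0.00237; f = 0.02496
h_f = f(L/D)V²/2g = 44.52 m
Total head H = z + h_f = 21.5 + 44.52 = 66.02 m
P_hyd = ρgQH = 790.0·9.81·0.0780·66.02 = 39.91 kW

P_hyd ≈ 39.9 kW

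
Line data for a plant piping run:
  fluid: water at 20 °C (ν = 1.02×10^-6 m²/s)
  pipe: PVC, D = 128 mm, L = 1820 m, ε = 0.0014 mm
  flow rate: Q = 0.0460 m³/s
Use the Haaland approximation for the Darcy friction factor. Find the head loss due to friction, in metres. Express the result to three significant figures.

h_f ≈ 124 m

V = 4Q/(πD²) = 4·0.0460/(π·0.128²) = 3.575 m/s
Re = VD/ν = 3.575·0.128/1.02×10^-6 = 4.49×10^5 → turbulent
ε/D = 0.0014/128 = 1.09×10^-5
Haaland: f = 0.01344
h_f = f(L/D)V²/(2g) = 0.01344·(1820/0.128)·3.575²/(2·9.81) = 124.4 m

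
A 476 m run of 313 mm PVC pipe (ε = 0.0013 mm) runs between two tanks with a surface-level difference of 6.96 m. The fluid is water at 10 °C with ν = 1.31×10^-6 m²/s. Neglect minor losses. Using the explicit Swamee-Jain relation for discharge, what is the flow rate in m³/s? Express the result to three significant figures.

Swamee-Jain (Type II): Q = -0.965·√(gD⁵h_f/L)·ln[ε/(3.7D) + √(3.17ν²L/(gD³h_f))]
√(gD⁵h_f/L) = √(9.81·0.313⁵·6.96/476) = 0.02076
ε/(3.7D) = 1.12×10^-6; √(3.17ν²L/(gD³h_f)) = 3.52×10^-5
Q = -0.965·0.02076·ln(3.629×10^-5) = 0.2048 m³/s
Check: V = 2.66 m/s, Re = 6.36×10^5, f = 0.01262, h_f = 6.93 m ≈ 6.96 m ✓

Q ≈ 0.205 m³/s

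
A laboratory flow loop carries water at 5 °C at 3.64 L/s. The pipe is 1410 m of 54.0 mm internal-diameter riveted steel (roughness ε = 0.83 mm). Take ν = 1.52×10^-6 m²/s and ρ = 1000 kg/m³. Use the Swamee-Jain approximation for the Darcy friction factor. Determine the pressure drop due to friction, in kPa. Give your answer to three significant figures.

Δp ≈ 1490 kPa

V = 4Q/(πD²) = 4·0.00364/(π·0.0540²) = 1.589 m/s
Re = VD/ν = 1.589·0.0540/1.52×10^-6 = 5.65×10^4 → turbulent
ε/D = 0.83/54.0 = 0.0154
Swamee-Jain: f = 0.04524
h_f = f(L/D)V²/(2g) = 0.04524·(1410/0.0540)·1.589²/(2·9.81) = 152.1 m
Δp = ρg·h_f = 1000·9.81·152.1 = 1492 kPa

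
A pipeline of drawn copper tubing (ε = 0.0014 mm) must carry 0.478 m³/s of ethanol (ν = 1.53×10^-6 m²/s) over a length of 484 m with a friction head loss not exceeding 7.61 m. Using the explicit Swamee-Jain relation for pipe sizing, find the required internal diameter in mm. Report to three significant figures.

D ≈ 432 mm

Swamee-Jain (Type III): D = 0.66·[ε^1.25·(LQ²/(gh_f))^4.75 + ν·Q^9.4·(L/(gh_f))^5.2]^0.04
LQ²/(gh_f) = 1.481; L/(gh_f) = 6.483
Term 1 = ε^1.25·(…)^4.75 = 3.11×10^-7; Term 2 = ν·Q^9.4·(…)^5.2 = 2.47×10^-5
D = 0.66·(3.11×10^-7 + 2.47×10^-5)^0.04 = 0.4320 m = 432 mm
Check: V = 3.26 m/s, Re = 9.21×10^5, f = 0.01185, h_f = 7.20 m ≈ 7.61 m ✓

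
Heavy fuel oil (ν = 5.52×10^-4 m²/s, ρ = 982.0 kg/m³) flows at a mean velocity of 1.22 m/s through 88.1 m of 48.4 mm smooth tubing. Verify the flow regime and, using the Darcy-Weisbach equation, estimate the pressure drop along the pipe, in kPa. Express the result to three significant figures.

Δp ≈ 796 kPa

Re = VD/ν = 1.22·0.04840/5.52×10^-4 = 107 → laminar (Re < 2300)
f = 64/Re = 0.5983
h_f = f(L/D)V²/(2g) = 0.5983·(88.1/0.04840)·1.22²/(2·9.81) = 82.62 m
Δp = ρg·h_f = 982.0·9.81·82.62 = 795.9 kPa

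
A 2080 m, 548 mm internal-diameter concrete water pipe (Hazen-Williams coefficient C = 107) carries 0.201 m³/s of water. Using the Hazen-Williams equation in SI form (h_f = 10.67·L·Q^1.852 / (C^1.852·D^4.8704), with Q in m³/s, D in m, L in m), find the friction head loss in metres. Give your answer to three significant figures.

h_f = 10.67·2080·0.201^1.852 / (107^1.852·0.548^4.8704) = 3.712 m

h_f ≈ 3.71 m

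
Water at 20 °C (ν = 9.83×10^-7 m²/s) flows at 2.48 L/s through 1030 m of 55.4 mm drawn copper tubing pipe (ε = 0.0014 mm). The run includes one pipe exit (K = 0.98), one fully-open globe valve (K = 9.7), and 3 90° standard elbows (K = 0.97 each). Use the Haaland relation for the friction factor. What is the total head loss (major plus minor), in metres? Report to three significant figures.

V = 4Q/(πD²) = 1.029 m/s; V²/2g = 0.05395 m
Re = 5.80×10^4, ε/D = 2.53×10^-5 → f = 0.02011 (Haaland)
Major: h_f = f(L/D)·V²/2g = 0.02011·18592·0.05395 = 20.17 m
Minor: ΣK = 13.6; h_m = ΣK·V²/2g = 0.7332 m
Total H_L = 20.17 + 0.7332 = 20.90 m

H_L ≈ 20.9 m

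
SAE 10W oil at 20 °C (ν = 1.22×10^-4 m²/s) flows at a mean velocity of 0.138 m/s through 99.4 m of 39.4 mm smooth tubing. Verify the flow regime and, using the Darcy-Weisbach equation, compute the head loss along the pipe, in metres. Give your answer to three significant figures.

Re = VD/ν = 0.138·0.03940/1.22×10^-4 = 44.6 → laminar (Re < 2300)
f = 64/Re = 1.436
h_f = f(L/D)V²/(2g) = 1.436·(99.4/0.03940)·0.138²/(2·9.81) = 3.517 m

h_f ≈ 3.52 m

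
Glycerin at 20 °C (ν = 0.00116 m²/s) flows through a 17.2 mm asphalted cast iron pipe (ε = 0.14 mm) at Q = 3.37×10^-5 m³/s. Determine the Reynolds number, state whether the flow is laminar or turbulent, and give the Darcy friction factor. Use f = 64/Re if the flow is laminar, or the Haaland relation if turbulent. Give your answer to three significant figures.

Re ≈ 2.15; laminar; f = 64/Re ≈ 29.8

V = 4Q/(πD²) = 0.1450 m/s
Re = VD/ν = 0.1450·0.0172/0.00116 = 2.15
Re < 2300 → laminar → f = 64/Re = 29.76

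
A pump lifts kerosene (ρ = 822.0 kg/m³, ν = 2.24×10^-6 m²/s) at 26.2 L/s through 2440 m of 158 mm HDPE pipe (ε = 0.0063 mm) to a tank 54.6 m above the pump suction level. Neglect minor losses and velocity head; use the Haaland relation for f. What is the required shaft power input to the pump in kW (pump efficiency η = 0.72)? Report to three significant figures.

P_shaft ≈ 23.5 kW

V = 4Q/(πD²) = 1.336 m/s; Re = 9.43×10^4; ε/D = 3.99×10^-5; f = 0.01820
h_f = f(L/D)V²/2g = 25.58 m
Total head H = z + h_f = 54.6 + 25.58 = 80.18 m
P_hyd = ρgQH = 822.0·9.81·0.0262·80.18 = 16.94 kW
P_shaft = P_hyd/η = 16.94/0.72 = 23.53 kW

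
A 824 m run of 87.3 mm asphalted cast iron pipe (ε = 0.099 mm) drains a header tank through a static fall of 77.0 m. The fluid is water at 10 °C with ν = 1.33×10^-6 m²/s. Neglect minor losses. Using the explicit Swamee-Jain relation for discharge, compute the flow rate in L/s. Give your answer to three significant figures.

Swamee-Jain (Type II): Q = -0.965·√(gD⁵h_f/L)·ln[ε/(3.7D) + √(3.17ν²L/(gD³h_f))]
√(gD⁵h_f/L) = √(9.81·0.0873⁵·77.0/824) = 0.002156
ε/(3.7D) = 3.06×10^-4; √(3.17ν²L/(gD³h_f)) = 9.59×10^-5
Q = -0.965·0.002156·ln(4.024×10^-4) = 0.01627 m³/s
Check: V = 2.72 m/s, Re = 1.78×10^5, f = 0.02185, h_f = 77.6 m ≈ 77.0 m ✓

Q ≈ 16.3 L/s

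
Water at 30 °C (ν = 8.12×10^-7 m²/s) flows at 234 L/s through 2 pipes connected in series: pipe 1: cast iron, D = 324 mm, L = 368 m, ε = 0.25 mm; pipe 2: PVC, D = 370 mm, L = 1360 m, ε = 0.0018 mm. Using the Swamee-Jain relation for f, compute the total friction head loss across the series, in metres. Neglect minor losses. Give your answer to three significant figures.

H ≈ 19.2 m

Pipe 1: V = 2.838 m/s, Re = 1.13×10^6, ε/D = 7.72×10^-4, f = 0.01887, h_1 = f(L/D)V²/2g = 8.798 m
Pipe 2: V = 2.176 m/s, Re = 9.92×10^5, ε/D = 4.86×10^-6, f = 0.01174, h_2 = f(L/D)V²/2g = 10.42 m
Series → Q common, losses add: H = Σh = 19.22 m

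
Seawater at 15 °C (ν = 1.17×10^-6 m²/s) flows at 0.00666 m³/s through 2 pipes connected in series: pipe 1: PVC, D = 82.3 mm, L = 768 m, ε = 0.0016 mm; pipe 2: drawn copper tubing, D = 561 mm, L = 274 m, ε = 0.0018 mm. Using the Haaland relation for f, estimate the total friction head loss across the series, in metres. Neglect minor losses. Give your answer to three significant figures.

Pipe 1: V = 1.252 m/s, Re = 8.81×10^4, ε/D = 1.94×10^-5, f = 0.01838, h_1 = f(L/D)V²/2g = 13.70 m
Pipe 2: V = 0.02694 m/s, Re = 1.29×10^4, ε/D = 3.21×10^-6, f = 0.02882, h_2 = f(L/D)V²/2g = 5.209×10^-4 m
Series → Q common, losses add: H = Σh = 13.70 m

H ≈ 13.7 m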